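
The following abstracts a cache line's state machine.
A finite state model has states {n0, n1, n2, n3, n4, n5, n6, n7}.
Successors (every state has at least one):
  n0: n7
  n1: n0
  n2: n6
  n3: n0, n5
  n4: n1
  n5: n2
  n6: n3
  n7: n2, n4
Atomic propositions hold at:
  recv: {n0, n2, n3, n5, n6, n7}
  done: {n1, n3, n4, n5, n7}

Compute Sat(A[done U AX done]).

{n0, n1, n4, n6}

Sat(AX done) = {s : every successor in {n1, n3, n4, n5, n7}} = {n0, n4, n6}
A[done U AX done]: least fixpoint, start Z0 = Sat(AX done) = {n0, n4, n6}, add states in Sat(done) with every successor in Z. Z1 = {n0, n1, n4, n6}; fixed.
Sat(A[done U AX done]) = {n0, n1, n4, n6}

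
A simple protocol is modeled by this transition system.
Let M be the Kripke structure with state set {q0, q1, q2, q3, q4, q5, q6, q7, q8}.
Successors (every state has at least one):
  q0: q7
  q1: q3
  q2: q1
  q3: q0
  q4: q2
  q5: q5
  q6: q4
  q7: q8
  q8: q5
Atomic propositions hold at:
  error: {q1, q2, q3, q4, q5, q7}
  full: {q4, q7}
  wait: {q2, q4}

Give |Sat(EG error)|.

1

EG error: greatest fixpoint, start Z0 = {q1, q2, q3, q4, q5, q7}, keep only states in Sat with some successor in Z. Z1 = {q1, q2, q4, q5}; Z2 = {q2, q4, q5}; Z3 = {q4, q5}; Z4 = {q5}; fixed.
Sat(EG error) = {q5}
|Sat(EG error)| = |{q5}| = 1.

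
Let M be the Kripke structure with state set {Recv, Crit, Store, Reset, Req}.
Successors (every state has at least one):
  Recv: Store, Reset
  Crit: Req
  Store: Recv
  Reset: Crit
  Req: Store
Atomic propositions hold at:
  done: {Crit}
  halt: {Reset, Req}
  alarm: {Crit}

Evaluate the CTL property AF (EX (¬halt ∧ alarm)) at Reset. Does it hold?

Yes

Sat(¬halt) = {Recv, Crit, Store}
Sat(¬halt ∧ alarm) = {Crit}
Sat(EX (¬halt ∧ alarm)) = {s : some successor in {Crit}} = {Reset}
AF (EX (¬halt ∧ alarm)): least fixpoint, start Z0 = {Reset}, add states with every successor in Z. Already a fixed point.
Sat(AF (EX (¬halt ∧ alarm))) = {Reset}
Reset ∈ Sat(AF (EX (¬halt ∧ alarm))) = {Reset}, so the formula holds at Reset.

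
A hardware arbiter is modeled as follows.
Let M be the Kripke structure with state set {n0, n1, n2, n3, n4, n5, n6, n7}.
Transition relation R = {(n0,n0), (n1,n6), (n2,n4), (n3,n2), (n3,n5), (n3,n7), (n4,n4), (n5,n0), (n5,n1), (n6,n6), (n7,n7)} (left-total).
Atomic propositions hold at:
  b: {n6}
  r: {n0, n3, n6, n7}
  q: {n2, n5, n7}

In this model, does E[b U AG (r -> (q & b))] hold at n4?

Sat(q & b) = ∅
Sat(r -> (q & b)) = {n1, n2, n4, n5}
AG (r -> (q & b)): greatest fixpoint, start Z0 = {n1, n2, n4, n5}, keep only states in Sat with every successor in Z. Z1 = {n2, n4}; fixed.
Sat(AG (r -> (q & b))) = {n2, n4}
E[b U AG (r -> (q & b))]: least fixpoint, start Z0 = Sat(AG (r -> (q & b))) = {n2, n4}, add states in Sat(b) with some successor in Z. Already a fixed point.
Sat(E[b U AG (r -> (q & b))]) = {n2, n4}
n4 ∈ Sat(E[b U AG (r -> (q & b))]) = {n2, n4}, so the formula holds at n4.

Yes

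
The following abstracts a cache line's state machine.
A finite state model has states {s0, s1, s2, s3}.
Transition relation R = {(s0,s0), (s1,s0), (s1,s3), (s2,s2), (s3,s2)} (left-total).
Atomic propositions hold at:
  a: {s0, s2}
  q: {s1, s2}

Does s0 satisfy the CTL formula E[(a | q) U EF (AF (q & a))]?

Sat(a | q) = {s0, s1, s2}
Sat(q & a) = {s2}
AF (q & a): least fixpoint, start Z0 = {s2}, add states with every successor in Z. Z1 = {s2, s3}; fixed.
Sat(AF (q & a)) = {s2, s3}
EF (AF (q & a)): least fixpoint, start Z0 = {s2, s3}, add states with some successor in Z. Z1 = {s1, s2, s3}; fixed.
Sat(EF (AF (q & a))) = {s1, s2, s3}
E[(a | q) U EF (AF (q & a))]: least fixpoint, start Z0 = Sat(EF (AF (q & a))) = {s1, s2, s3}, add states in Sat(a | q) with some successor in Z. Already a fixed point.
Sat(E[(a | q) U EF (AF (q & a))]) = {s1, s2, s3}
s0 ∉ Sat(E[(a | q) U EF (AF (q & a))]) = {s1, s2, s3}, so the formula does not hold at s0.

No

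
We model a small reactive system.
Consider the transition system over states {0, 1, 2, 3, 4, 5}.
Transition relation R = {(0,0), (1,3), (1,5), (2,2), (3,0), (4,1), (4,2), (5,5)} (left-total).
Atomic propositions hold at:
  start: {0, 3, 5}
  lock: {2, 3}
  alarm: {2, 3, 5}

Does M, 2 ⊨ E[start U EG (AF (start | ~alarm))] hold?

No

Sat(~alarm) = {0, 1, 4}
Sat(start | ~alarm) = {0, 1, 3, 4, 5}
AF (start | ~alarm): least fixpoint, start Z0 = {0, 1, 3, 4, 5}, add states with every successor in Z. Already a fixed point.
Sat(AF (start | ~alarm)) = {0, 1, 3, 4, 5}
EG (AF (start | ~alarm)): greatest fixpoint, start Z0 = {0, 1, 3, 4, 5}, keep only states in Sat with some successor in Z. Already a fixed point.
Sat(EG (AF (start | ~alarm))) = {0, 1, 3, 4, 5}
E[start U EG (AF (start | ~alarm))]: least fixpoint, start Z0 = Sat(EG (AF (start | ~alarm))) = {0, 1, 3, 4, 5}, add states in Sat(start) with some successor in Z. Already a fixed point.
Sat(E[start U EG (AF (start | ~alarm))]) = {0, 1, 3, 4, 5}
2 ∉ Sat(E[start U EG (AF (start | ~alarm))]) = {0, 1, 3, 4, 5}, so the formula does not hold at 2.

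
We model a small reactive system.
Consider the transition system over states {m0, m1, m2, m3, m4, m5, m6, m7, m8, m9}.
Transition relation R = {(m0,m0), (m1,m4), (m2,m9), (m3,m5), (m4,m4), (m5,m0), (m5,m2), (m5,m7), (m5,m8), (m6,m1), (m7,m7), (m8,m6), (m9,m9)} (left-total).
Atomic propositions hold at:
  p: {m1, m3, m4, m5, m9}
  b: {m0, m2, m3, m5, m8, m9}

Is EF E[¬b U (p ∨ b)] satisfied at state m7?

Sat(¬b) = {m1, m4, m6, m7}
Sat(p ∨ b) = {m0, m1, m2, m3, m4, m5, m8, m9}
E[¬b U (p ∨ b)]: least fixpoint, start Z0 = Sat((p ∨ b)) = {m0, m1, m2, m3, m4, m5, m8, m9}, add states in Sat(¬b) with some successor in Z. Z1 = {m0, m1, m2, m3, m4, m5, m6, m8, m9}; fixed.
Sat(E[¬b U (p ∨ b)]) = {m0, m1, m2, m3, m4, m5, m6, m8, m9}
EF E[¬b U (p ∨ b)]: least fixpoint, start Z0 = {m0, m1, m2, m3, m4, m5, m6, m8, m9}, add states with some successor in Z. Already a fixed point.
Sat(EF E[¬b U (p ∨ b)]) = {m0, m1, m2, m3, m4, m5, m6, m8, m9}
m7 ∉ Sat(EF E[¬b U (p ∨ b)]) = {m0, m1, m2, m3, m4, m5, m6, m8, m9}, so the formula does not hold at m7.

No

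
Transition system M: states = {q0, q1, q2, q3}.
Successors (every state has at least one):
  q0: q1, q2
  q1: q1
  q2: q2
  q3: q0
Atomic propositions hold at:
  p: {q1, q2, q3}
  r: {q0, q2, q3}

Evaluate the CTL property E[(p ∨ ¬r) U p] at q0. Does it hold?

Sat(¬r) = {q1}
Sat(p ∨ ¬r) = {q1, q2, q3}
E[(p ∨ ¬r) U p]: least fixpoint, start Z0 = Sat(p) = {q1, q2, q3}, add states in Sat(p ∨ ¬r) with some successor in Z. Already a fixed point.
Sat(E[(p ∨ ¬r) U p]) = {q1, q2, q3}
q0 ∉ Sat(E[(p ∨ ¬r) U p]) = {q1, q2, q3}, so the formula does not hold at q0.

No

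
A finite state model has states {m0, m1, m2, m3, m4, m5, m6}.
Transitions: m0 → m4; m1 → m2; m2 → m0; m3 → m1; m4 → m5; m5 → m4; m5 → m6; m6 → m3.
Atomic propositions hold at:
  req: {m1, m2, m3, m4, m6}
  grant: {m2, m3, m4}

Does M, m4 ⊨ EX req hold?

No

Sat(EX req) = {s : some successor in {m1, m2, m3, m4, m6}} = {m0, m1, m3, m5, m6}
m4 ∉ Sat(EX req) = {m0, m1, m3, m5, m6}, so the formula does not hold at m4.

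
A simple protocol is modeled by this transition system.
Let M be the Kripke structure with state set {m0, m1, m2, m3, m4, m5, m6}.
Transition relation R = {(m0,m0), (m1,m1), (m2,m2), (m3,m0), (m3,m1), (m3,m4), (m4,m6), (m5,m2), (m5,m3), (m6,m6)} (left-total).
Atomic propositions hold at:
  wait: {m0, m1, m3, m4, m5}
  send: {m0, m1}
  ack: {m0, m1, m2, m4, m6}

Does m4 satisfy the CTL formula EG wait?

No

EG wait: greatest fixpoint, start Z0 = {m0, m1, m3, m4, m5}, keep only states in Sat with some successor in Z. Z1 = {m0, m1, m3, m5}; fixed.
Sat(EG wait) = {m0, m1, m3, m5}
m4 ∉ Sat(EG wait) = {m0, m1, m3, m5}, so the formula does not hold at m4.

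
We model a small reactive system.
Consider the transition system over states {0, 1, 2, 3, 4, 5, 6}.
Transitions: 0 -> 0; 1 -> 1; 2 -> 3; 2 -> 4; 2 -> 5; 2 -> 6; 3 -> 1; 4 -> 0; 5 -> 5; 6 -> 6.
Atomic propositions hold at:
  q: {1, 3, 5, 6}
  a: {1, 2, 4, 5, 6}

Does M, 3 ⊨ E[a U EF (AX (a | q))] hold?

Sat(a | q) = {1, 2, 3, 4, 5, 6}
Sat(AX (a | q)) = {s : every successor in {1, 2, 3, 4, 5, 6}} = {1, 2, 3, 5, 6}
EF (AX (a | q)): least fixpoint, start Z0 = {1, 2, 3, 5, 6}, add states with some successor in Z. Already a fixed point.
Sat(EF (AX (a | q))) = {1, 2, 3, 5, 6}
E[a U EF (AX (a | q))]: least fixpoint, start Z0 = Sat(EF (AX (a | q))) = {1, 2, 3, 5, 6}, add states in Sat(a) with some successor in Z. Already a fixed point.
Sat(E[a U EF (AX (a | q))]) = {1, 2, 3, 5, 6}
3 ∈ Sat(E[a U EF (AX (a | q))]) = {1, 2, 3, 5, 6}, so the formula holds at 3.

Yes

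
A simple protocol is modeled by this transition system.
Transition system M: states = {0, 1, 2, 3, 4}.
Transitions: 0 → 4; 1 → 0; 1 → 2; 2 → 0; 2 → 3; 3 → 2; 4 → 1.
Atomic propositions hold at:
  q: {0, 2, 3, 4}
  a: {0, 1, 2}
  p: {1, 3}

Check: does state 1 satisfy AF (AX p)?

Sat(AX p) = {s : every successor in {1, 3}} = {4}
AF (AX p): least fixpoint, start Z0 = {4}, add states with every successor in Z. Z1 = {0, 4}; fixed.
Sat(AF (AX p)) = {0, 4}
1 ∉ Sat(AF (AX p)) = {0, 4}, so the formula does not hold at 1.

No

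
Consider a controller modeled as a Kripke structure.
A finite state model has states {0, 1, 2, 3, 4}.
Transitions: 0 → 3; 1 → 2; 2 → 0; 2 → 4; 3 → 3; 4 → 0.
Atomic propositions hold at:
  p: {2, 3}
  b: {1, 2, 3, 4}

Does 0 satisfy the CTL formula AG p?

No

AG p: greatest fixpoint, start Z0 = {2, 3}, keep only states in Sat with every successor in Z. Z1 = {3}; fixed.
Sat(AG p) = {3}
0 ∉ Sat(AG p) = {3}, so the formula does not hold at 0.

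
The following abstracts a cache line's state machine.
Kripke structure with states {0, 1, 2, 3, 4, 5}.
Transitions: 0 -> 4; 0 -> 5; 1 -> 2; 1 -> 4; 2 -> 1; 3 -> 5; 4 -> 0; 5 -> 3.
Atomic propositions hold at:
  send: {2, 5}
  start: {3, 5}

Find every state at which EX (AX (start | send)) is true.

{0, 3, 5}

Sat(start | send) = {2, 3, 5}
Sat(AX (start | send)) = {s : every successor in {2, 3, 5}} = {3, 5}
Sat(EX (AX (start | send))) = {s : some successor in {3, 5}} = {0, 3, 5}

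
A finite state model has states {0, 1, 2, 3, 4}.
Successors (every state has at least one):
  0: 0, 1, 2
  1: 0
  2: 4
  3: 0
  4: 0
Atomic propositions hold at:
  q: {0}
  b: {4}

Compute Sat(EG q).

{0}

EG q: greatest fixpoint, start Z0 = {0}, keep only states in Sat with some successor in Z. Already a fixed point.
Sat(EG q) = {0}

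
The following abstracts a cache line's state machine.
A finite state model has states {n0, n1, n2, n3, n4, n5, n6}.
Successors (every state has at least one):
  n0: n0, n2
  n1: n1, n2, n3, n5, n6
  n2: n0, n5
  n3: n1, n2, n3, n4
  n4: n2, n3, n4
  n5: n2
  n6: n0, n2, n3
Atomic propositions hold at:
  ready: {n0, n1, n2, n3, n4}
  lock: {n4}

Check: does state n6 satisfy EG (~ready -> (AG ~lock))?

Sat(~ready) = {n5, n6}
Sat(~lock) = {n0, n1, n2, n3, n5, n6}
AG ~lock: greatest fixpoint, start Z0 = {n0, n1, n2, n3, n5, n6}, keep only states in Sat with every successor in Z. Z1 = {n0, n1, n2, n5, n6}; Z2 = {n0, n2, n5}; fixed.
Sat(AG ~lock) = {n0, n2, n5}
Sat(~ready -> (AG ~lock)) = {n0, n1, n2, n3, n4, n5}
EG (~ready -> (AG ~lock)): greatest fixpoint, start Z0 = {n0, n1, n2, n3, n4, n5}, keep only states in Sat with some successor in Z. Already a fixed point.
Sat(EG (~ready -> (AG ~lock))) = {n0, n1, n2, n3, n4, n5}
n6 ∉ Sat(EG (~ready -> (AG ~lock))) = {n0, n1, n2, n3, n4, n5}, so the formula does not hold at n6.

No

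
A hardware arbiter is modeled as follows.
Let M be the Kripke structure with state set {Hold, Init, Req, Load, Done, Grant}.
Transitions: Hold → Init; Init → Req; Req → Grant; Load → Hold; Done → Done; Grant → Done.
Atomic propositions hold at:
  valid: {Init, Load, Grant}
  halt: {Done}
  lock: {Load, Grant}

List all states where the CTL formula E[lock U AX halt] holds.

{Done, Grant}

Sat(AX halt) = {s : every successor in {Done}} = {Done, Grant}
E[lock U AX halt]: least fixpoint, start Z0 = Sat(AX halt) = {Done, Grant}, add states in Sat(lock) with some successor in Z. Already a fixed point.
Sat(E[lock U AX halt]) = {Done, Grant}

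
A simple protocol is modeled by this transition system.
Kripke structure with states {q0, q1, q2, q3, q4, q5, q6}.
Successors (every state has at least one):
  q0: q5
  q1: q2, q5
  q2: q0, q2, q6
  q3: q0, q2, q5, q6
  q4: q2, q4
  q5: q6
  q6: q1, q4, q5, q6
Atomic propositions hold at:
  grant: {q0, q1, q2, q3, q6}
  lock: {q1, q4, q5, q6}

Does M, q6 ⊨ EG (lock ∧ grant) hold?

Yes

Sat(lock ∧ grant) = {q1, q6}
EG (lock ∧ grant): greatest fixpoint, start Z0 = {q1, q6}, keep only states in Sat with some successor in Z. Z1 = {q6}; fixed.
Sat(EG (lock ∧ grant)) = {q6}
q6 ∈ Sat(EG (lock ∧ grant)) = {q6}, so the formula holds at q6.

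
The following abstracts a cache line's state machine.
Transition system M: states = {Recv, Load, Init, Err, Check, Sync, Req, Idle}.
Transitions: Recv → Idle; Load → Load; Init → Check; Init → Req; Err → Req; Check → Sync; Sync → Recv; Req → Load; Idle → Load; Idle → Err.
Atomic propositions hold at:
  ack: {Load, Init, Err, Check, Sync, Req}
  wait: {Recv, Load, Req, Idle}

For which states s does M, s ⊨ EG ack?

EG ack: greatest fixpoint, start Z0 = {Load, Init, Err, Check, Sync, Req}, keep only states in Sat with some successor in Z. Z1 = {Load, Init, Err, Check, Req}; Z2 = {Load, Init, Err, Req}; fixed.
Sat(EG ack) = {Load, Init, Err, Req}

{Load, Init, Err, Req}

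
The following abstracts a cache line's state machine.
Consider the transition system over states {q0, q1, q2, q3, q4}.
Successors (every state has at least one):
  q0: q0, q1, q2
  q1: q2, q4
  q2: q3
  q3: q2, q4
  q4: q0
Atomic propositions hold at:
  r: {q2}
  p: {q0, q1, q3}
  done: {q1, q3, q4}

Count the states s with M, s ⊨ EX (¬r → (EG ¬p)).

3

Sat(¬r) = {q0, q1, q3, q4}
Sat(¬p) = {q2, q4}
EG ¬p: greatest fixpoint, start Z0 = {q2, q4}, keep only states in Sat with some successor in Z. Z1 = ∅; fixed.
Sat(EG ¬p) = ∅
Sat(¬r → (EG ¬p)) = {q2}
Sat(EX (¬r → (EG ¬p))) = {s : some successor in {q2}} = {q0, q1, q3}
|Sat(EX (¬r → (EG ¬p)))| = |{q0, q1, q3}| = 3.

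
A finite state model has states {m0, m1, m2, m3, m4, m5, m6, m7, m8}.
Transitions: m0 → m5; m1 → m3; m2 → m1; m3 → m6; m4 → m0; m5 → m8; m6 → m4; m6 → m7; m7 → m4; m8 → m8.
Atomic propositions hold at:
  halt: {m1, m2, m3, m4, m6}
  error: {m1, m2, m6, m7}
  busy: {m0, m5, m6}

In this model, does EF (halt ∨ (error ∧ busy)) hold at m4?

Sat(error ∧ busy) = {m6}
Sat(halt ∨ (error ∧ busy)) = {m1, m2, m3, m4, m6}
EF (halt ∨ (error ∧ busy)): least fixpoint, start Z0 = {m1, m2, m3, m4, m6}, add states with some successor in Z. Z1 = {m1, m2, m3, m4, m6, m7}; fixed.
Sat(EF (halt ∨ (error ∧ busy))) = {m1, m2, m3, m4, m6, m7}
m4 ∈ Sat(EF (halt ∨ (error ∧ busy))) = {m1, m2, m3, m4, m6, m7}, so the formula holds at m4.

Yes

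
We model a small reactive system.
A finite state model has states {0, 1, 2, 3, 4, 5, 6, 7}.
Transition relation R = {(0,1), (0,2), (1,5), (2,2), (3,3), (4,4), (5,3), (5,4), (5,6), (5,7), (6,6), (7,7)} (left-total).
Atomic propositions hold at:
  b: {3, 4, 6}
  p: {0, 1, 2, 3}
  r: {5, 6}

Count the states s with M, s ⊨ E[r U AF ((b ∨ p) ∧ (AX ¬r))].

5

Sat(b ∨ p) = {0, 1, 2, 3, 4, 6}
Sat(¬r) = {0, 1, 2, 3, 4, 7}
Sat(AX ¬r) = {s : every successor in {0, 1, 2, 3, 4, 7}} = {0, 2, 3, 4, 7}
Sat((b ∨ p) ∧ (AX ¬r)) = {0, 2, 3, 4}
AF ((b ∨ p) ∧ (AX ¬r)): least fixpoint, start Z0 = {0, 2, 3, 4}, add states with every successor in Z. Already a fixed point.
Sat(AF ((b ∨ p) ∧ (AX ¬r))) = {0, 2, 3, 4}
E[r U AF ((b ∨ p) ∧ (AX ¬r))]: least fixpoint, start Z0 = Sat(AF ((b ∨ p) ∧ (AX ¬r))) = {0, 2, 3, 4}, add states in Sat(r) with some successor in Z. Z1 = {0, 2, 3, 4, 5}; fixed.
Sat(E[r U AF ((b ∨ p) ∧ (AX ¬r))]) = {0, 2, 3, 4, 5}
|Sat(E[r U AF ((b ∨ p) ∧ (AX ¬r))])| = |{0, 2, 3, 4, 5}| = 5.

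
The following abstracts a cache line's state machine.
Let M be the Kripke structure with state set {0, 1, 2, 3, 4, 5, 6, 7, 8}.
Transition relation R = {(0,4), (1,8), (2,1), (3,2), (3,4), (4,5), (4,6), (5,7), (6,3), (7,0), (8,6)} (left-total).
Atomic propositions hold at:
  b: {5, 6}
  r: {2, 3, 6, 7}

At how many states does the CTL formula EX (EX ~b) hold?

7

Sat(~b) = {0, 1, 2, 3, 4, 7, 8}
Sat(EX ~b) = {s : some successor in {0, 1, 2, 3, 4, 7, 8}} = {0, 1, 2, 3, 5, 6, 7}
Sat(EX (EX ~b)) = {s : some successor in {0, 1, 2, 3, 5, 6, 7}} = {2, 3, 4, 5, 6, 7, 8}
|Sat(EX (EX ~b))| = |{2, 3, 4, 5, 6, 7, 8}| = 7.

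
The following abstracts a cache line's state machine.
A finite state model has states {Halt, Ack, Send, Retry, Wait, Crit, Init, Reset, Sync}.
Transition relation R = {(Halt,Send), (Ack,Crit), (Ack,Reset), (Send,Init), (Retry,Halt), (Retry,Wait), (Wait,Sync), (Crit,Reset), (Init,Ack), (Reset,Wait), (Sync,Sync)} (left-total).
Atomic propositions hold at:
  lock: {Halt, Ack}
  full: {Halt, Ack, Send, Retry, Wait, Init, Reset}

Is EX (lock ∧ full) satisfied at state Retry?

Sat(lock ∧ full) = {Halt, Ack}
Sat(EX (lock ∧ full)) = {s : some successor in {Halt, Ack}} = {Retry, Init}
Retry ∈ Sat(EX (lock ∧ full)) = {Retry, Init}, so the formula holds at Retry.

Yes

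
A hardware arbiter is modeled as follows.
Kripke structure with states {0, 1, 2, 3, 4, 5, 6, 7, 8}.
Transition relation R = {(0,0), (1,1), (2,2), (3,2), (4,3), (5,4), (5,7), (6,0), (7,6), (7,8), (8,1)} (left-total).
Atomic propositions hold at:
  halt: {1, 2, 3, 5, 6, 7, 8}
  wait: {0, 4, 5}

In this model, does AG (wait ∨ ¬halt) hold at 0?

Sat(¬halt) = {0, 4}
Sat(wait ∨ ¬halt) = {0, 4, 5}
AG (wait ∨ ¬halt): greatest fixpoint, start Z0 = {0, 4, 5}, keep only states in Sat with every successor in Z. Z1 = {0}; fixed.
Sat(AG (wait ∨ ¬halt)) = {0}
0 ∈ Sat(AG (wait ∨ ¬halt)) = {0}, so the formula holds at 0.

Yes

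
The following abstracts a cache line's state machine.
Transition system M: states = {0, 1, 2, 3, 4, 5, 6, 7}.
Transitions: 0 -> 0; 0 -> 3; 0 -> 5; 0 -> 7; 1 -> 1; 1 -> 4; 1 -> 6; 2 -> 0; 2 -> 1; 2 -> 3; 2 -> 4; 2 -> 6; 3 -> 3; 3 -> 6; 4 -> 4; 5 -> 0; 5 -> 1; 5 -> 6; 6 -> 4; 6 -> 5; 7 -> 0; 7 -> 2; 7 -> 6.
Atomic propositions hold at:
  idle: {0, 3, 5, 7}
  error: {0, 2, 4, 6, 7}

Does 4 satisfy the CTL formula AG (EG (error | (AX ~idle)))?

Sat(~idle) = {1, 2, 4, 6}
Sat(AX ~idle) = {s : every successor in {1, 2, 4, 6}} = {1, 4}
Sat(error | (AX ~idle)) = {0, 1, 2, 4, 6, 7}
EG (error | (AX ~idle)): greatest fixpoint, start Z0 = {0, 1, 2, 4, 6, 7}, keep only states in Sat with some successor in Z. Already a fixed point.
Sat(EG (error | (AX ~idle))) = {0, 1, 2, 4, 6, 7}
AG (EG (error | (AX ~idle))): greatest fixpoint, start Z0 = {0, 1, 2, 4, 6, 7}, keep only states in Sat with every successor in Z. Z1 = {1, 4, 7}; Z2 = {4}; fixed.
Sat(AG (EG (error | (AX ~idle)))) = {4}
4 ∈ Sat(AG (EG (error | (AX ~idle)))) = {4}, so the formula holds at 4.

Yes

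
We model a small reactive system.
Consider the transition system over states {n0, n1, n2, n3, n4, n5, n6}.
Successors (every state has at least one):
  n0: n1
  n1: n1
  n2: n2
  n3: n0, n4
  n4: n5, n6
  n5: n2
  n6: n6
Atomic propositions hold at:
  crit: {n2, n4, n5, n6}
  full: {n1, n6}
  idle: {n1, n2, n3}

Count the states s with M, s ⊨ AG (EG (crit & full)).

1

Sat(crit & full) = {n6}
EG (crit & full): greatest fixpoint, start Z0 = {n6}, keep only states in Sat with some successor in Z. Already a fixed point.
Sat(EG (crit & full)) = {n6}
AG (EG (crit & full)): greatest fixpoint, start Z0 = {n6}, keep only states in Sat with every successor in Z. Already a fixed point.
Sat(AG (EG (crit & full))) = {n6}
|Sat(AG (EG (crit & full)))| = |{n6}| = 1.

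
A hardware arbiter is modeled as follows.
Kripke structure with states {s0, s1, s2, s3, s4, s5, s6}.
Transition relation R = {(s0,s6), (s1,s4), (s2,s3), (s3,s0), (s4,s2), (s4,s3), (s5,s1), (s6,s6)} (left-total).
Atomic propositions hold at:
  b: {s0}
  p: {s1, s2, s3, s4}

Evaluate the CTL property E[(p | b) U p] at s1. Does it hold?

Yes

Sat(p | b) = {s0, s1, s2, s3, s4}
E[(p | b) U p]: least fixpoint, start Z0 = Sat(p) = {s1, s2, s3, s4}, add states in Sat(p | b) with some successor in Z. Already a fixed point.
Sat(E[(p | b) U p]) = {s1, s2, s3, s4}
s1 ∈ Sat(E[(p | b) U p]) = {s1, s2, s3, s4}, so the formula holds at s1.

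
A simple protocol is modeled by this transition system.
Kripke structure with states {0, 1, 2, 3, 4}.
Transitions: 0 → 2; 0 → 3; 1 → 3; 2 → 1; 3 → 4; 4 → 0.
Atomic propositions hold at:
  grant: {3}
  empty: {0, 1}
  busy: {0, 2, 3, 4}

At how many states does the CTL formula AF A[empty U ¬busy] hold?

2

Sat(¬busy) = {1}
A[empty U ¬busy]: least fixpoint, start Z0 = Sat(¬busy) = {1}, add states in Sat(empty) with every successor in Z. Already a fixed point.
Sat(A[empty U ¬busy]) = {1}
AF A[empty U ¬busy]: least fixpoint, start Z0 = {1}, add states with every successor in Z. Z1 = {1, 2}; fixed.
Sat(AF A[empty U ¬busy]) = {1, 2}
|Sat(AF A[empty U ¬busy])| = |{1, 2}| = 2.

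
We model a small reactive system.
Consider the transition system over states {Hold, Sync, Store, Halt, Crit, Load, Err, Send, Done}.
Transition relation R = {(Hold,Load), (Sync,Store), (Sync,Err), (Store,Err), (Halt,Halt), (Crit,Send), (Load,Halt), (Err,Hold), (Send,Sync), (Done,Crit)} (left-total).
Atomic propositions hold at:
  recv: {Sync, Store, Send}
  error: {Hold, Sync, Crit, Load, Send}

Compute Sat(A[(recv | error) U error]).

{Hold, Sync, Crit, Load, Send}

Sat(recv | error) = {Hold, Sync, Store, Crit, Load, Send}
A[(recv | error) U error]: least fixpoint, start Z0 = Sat(error) = {Hold, Sync, Crit, Load, Send}, add states in Sat(recv | error) with every successor in Z. Already a fixed point.
Sat(A[(recv | error) U error]) = {Hold, Sync, Crit, Load, Send}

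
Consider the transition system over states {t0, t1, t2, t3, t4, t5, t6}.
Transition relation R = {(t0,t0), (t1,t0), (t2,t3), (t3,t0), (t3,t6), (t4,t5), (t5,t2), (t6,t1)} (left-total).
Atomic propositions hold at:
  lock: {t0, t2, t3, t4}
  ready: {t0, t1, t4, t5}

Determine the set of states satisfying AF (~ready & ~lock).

Sat(~ready) = {t2, t3, t6}
Sat(~lock) = {t1, t5, t6}
Sat(~ready & ~lock) = {t6}
AF (~ready & ~lock): least fixpoint, start Z0 = {t6}, add states with every successor in Z. Already a fixed point.
Sat(AF (~ready & ~lock)) = {t6}

{t6}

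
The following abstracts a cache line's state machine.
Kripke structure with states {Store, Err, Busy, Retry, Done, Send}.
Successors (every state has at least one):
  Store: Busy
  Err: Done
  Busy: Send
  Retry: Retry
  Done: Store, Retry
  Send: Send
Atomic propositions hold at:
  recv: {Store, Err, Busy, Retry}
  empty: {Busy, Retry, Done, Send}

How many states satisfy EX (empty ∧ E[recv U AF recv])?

AF recv: least fixpoint, start Z0 = {Store, Err, Busy, Retry}, add states with every successor in Z. Z1 = {Store, Err, Busy, Retry, Done}; fixed.
Sat(AF recv) = {Store, Err, Busy, Retry, Done}
E[recv U AF recv]: least fixpoint, start Z0 = Sat(AF recv) = {Store, Err, Busy, Retry, Done}, add states in Sat(recv) with some successor in Z. Already a fixed point.
Sat(E[recv U AF recv]) = {Store, Err, Busy, Retry, Done}
Sat(empty ∧ E[recv U AF recv]) = {Busy, Retry, Done}
Sat(EX (empty ∧ E[recv U AF recv])) = {s : some successor in {Busy, Retry, Done}} = {Store, Err, Retry, Done}
|Sat(EX (empty ∧ E[recv U AF recv]))| = |{Store, Err, Retry, Done}| = 4.

4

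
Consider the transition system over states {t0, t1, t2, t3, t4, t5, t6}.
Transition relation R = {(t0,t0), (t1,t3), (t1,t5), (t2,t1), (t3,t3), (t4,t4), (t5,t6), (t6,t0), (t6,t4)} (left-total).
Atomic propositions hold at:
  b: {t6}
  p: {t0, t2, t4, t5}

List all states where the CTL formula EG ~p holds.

Sat(~p) = {t1, t3, t6}
EG ~p: greatest fixpoint, start Z0 = {t1, t3, t6}, keep only states in Sat with some successor in Z. Z1 = {t1, t3}; fixed.
Sat(EG ~p) = {t1, t3}

{t1, t3}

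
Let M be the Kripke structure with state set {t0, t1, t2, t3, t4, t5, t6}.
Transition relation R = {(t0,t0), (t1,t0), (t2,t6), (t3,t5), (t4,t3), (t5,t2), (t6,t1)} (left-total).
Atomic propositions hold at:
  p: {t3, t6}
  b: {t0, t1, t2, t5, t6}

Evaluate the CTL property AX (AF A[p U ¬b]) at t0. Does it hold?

No

Sat(¬b) = {t3, t4}
A[p U ¬b]: least fixpoint, start Z0 = Sat(¬b) = {t3, t4}, add states in Sat(p) with every successor in Z. Already a fixed point.
Sat(A[p U ¬b]) = {t3, t4}
AF A[p U ¬b]: least fixpoint, start Z0 = {t3, t4}, add states with every successor in Z. Already a fixed point.
Sat(AF A[p U ¬b]) = {t3, t4}
Sat(AX (AF A[p U ¬b])) = {s : every successor in {t3, t4}} = {t4}
t0 ∉ Sat(AX (AF A[p U ¬b])) = {t4}, so the formula does not hold at t0.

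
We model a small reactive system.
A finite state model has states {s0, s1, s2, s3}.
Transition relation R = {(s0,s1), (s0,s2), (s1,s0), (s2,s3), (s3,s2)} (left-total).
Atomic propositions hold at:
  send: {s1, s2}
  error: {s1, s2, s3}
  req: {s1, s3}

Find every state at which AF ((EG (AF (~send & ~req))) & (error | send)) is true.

Sat(~send) = {s0, s3}
Sat(~req) = {s0, s2}
Sat(~send & ~req) = {s0}
AF (~send & ~req): least fixpoint, start Z0 = {s0}, add states with every successor in Z. Z1 = {s0, s1}; fixed.
Sat(AF (~send & ~req)) = {s0, s1}
EG (AF (~send & ~req)): greatest fixpoint, start Z0 = {s0, s1}, keep only states in Sat with some successor in Z. Already a fixed point.
Sat(EG (AF (~send & ~req))) = {s0, s1}
Sat(error | send) = {s1, s2, s3}
Sat((EG (AF (~send & ~req))) & (error | send)) = {s1}
AF ((EG (AF (~send & ~req))) & (error | send)): least fixpoint, start Z0 = {s1}, add states with every successor in Z. Already a fixed point.
Sat(AF ((EG (AF (~send & ~req))) & (error | send))) = {s1}

{s1}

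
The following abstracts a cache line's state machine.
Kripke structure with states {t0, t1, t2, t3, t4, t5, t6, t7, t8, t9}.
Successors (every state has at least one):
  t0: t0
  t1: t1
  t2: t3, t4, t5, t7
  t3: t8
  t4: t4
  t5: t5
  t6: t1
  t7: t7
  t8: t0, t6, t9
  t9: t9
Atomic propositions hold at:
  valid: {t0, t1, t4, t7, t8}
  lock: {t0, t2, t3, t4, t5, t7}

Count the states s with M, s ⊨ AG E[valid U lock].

E[valid U lock]: least fixpoint, start Z0 = Sat(lock) = {t0, t2, t3, t4, t5, t7}, add states in Sat(valid) with some successor in Z. Z1 = {t0, t2, t3, t4, t5, t7, t8}; fixed.
Sat(E[valid U lock]) = {t0, t2, t3, t4, t5, t7, t8}
AG E[valid U lock]: greatest fixpoint, start Z0 = {t0, t2, t3, t4, t5, t7, t8}, keep only states in Sat with every successor in Z. Z1 = {t0, t2, t3, t4, t5, t7}; Z2 = {t0, t2, t4, t5, t7}; Z3 = {t0, t4, t5, t7}; fixed.
Sat(AG E[valid U lock]) = {t0, t4, t5, t7}
|Sat(AG E[valid U lock])| = |{t0, t4, t5, t7}| = 4.

4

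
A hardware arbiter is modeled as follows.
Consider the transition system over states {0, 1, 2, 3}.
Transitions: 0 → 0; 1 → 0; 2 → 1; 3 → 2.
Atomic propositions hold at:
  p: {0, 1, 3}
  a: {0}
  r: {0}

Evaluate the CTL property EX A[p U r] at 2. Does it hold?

A[p U r]: least fixpoint, start Z0 = Sat(r) = {0}, add states in Sat(p) with every successor in Z. Z1 = {0, 1}; fixed.
Sat(A[p U r]) = {0, 1}
Sat(EX A[p U r]) = {s : some successor in {0, 1}} = {0, 1, 2}
2 ∈ Sat(EX A[p U r]) = {0, 1, 2}, so the formula holds at 2.

Yes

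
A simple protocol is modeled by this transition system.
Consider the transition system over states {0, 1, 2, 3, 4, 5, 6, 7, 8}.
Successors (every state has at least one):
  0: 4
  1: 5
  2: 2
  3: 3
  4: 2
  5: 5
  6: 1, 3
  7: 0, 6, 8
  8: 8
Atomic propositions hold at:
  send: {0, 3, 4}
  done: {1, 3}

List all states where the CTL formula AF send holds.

{0, 3, 4}

AF send: least fixpoint, start Z0 = {0, 3, 4}, add states with every successor in Z. Already a fixed point.
Sat(AF send) = {0, 3, 4}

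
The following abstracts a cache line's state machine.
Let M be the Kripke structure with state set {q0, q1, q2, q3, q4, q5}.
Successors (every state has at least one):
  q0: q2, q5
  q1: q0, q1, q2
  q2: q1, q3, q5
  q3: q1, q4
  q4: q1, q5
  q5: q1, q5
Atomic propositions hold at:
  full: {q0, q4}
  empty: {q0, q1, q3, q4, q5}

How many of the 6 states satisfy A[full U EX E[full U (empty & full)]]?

Sat(empty & full) = {q0, q4}
E[full U (empty & full)]: least fixpoint, start Z0 = Sat((empty & full)) = {q0, q4}, add states in Sat(full) with some successor in Z. Already a fixed point.
Sat(E[full U (empty & full)]) = {q0, q4}
Sat(EX E[full U (empty & full)]) = {s : some successor in {q0, q4}} = {q1, q3}
A[full U EX E[full U (empty & full)]]: least fixpoint, start Z0 = Sat(EX E[full U (empty & full)]) = {q1, q3}, add states in Sat(full) with every successor in Z. Already a fixed point.
Sat(A[full U EX E[full U (empty & full)]]) = {q1, q3}
|Sat(A[full U EX E[full U (empty & full)]])| = |{q1, q3}| = 2.

2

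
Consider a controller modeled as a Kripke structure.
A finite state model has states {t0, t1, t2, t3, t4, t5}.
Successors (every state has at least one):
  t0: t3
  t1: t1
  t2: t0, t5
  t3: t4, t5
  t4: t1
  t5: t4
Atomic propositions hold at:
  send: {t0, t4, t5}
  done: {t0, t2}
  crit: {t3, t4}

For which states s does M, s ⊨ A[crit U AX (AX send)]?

{t0}

Sat(AX send) = {s : every successor in {t0, t4, t5}} = {t2, t3, t5}
Sat(AX (AX send)) = {s : every successor in {t2, t3, t5}} = {t0}
A[crit U AX (AX send)]: least fixpoint, start Z0 = Sat(AX (AX send)) = {t0}, add states in Sat(crit) with every successor in Z. Already a fixed point.
Sat(A[crit U AX (AX send)]) = {t0}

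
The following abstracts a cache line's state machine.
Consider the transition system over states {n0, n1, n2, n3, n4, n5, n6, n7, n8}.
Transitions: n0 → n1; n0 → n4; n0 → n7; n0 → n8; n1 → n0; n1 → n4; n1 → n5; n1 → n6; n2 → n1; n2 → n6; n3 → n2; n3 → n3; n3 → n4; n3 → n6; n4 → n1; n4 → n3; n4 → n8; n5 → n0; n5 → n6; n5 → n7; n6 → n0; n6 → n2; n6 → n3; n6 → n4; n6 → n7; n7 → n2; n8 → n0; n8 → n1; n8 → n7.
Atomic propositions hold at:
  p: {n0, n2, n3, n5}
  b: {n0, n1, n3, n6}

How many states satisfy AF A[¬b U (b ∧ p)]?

2

Sat(¬b) = {n2, n4, n5, n7, n8}
Sat(b ∧ p) = {n0, n3}
A[¬b U (b ∧ p)]: least fixpoint, start Z0 = Sat((b ∧ p)) = {n0, n3}, add states in Sat(¬b) with every successor in Z. Already a fixed point.
Sat(A[¬b U (b ∧ p)]) = {n0, n3}
AF A[¬b U (b ∧ p)]: least fixpoint, start Z0 = {n0, n3}, add states with every successor in Z. Already a fixed point.
Sat(AF A[¬b U (b ∧ p)]) = {n0, n3}
|Sat(AF A[¬b U (b ∧ p)])| = |{n0, n3}| = 2.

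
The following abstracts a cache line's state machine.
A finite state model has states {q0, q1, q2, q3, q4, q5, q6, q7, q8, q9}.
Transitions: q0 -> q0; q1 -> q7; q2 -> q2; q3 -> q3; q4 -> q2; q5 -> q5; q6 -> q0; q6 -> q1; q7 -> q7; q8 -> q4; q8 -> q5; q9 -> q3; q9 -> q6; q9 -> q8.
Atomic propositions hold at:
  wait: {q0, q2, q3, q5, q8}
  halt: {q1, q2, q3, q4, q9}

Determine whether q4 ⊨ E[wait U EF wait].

Yes

EF wait: least fixpoint, start Z0 = {q0, q2, q3, q5, q8}, add states with some successor in Z. Z1 = {q0, q2, q3, q4, q5, q6, q8, q9}; fixed.
Sat(EF wait) = {q0, q2, q3, q4, q5, q6, q8, q9}
E[wait U EF wait]: least fixpoint, start Z0 = Sat(EF wait) = {q0, q2, q3, q4, q5, q6, q8, q9}, add states in Sat(wait) with some successor in Z. Already a fixed point.
Sat(E[wait U EF wait]) = {q0, q2, q3, q4, q5, q6, q8, q9}
q4 ∈ Sat(E[wait U EF wait]) = {q0, q2, q3, q4, q5, q6, q8, q9}, so the formula holds at q4.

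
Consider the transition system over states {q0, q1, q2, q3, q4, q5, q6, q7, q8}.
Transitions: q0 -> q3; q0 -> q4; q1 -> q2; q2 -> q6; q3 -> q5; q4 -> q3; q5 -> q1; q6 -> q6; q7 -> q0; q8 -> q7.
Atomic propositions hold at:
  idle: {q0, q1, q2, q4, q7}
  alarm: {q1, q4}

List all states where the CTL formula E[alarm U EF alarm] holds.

{q0, q1, q3, q4, q5, q7, q8}

EF alarm: least fixpoint, start Z0 = {q1, q4}, add states with some successor in Z. Z1 = {q0, q1, q4, q5}; Z2 = {q0, q1, q3, q4, q5, q7}; Z3 = {q0, q1, q3, q4, q5, q7, q8}; fixed.
Sat(EF alarm) = {q0, q1, q3, q4, q5, q7, q8}
E[alarm U EF alarm]: least fixpoint, start Z0 = Sat(EF alarm) = {q0, q1, q3, q4, q5, q7, q8}, add states in Sat(alarm) with some successor in Z. Already a fixed point.
Sat(E[alarm U EF alarm]) = {q0, q1, q3, q4, q5, q7, q8}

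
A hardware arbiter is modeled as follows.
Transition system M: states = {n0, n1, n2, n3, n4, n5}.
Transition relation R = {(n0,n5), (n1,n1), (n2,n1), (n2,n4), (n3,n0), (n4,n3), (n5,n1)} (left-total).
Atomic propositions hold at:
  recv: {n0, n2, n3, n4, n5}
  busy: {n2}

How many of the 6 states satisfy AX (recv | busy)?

Sat(recv | busy) = {n0, n2, n3, n4, n5}
Sat(AX (recv | busy)) = {s : every successor in {n0, n2, n3, n4, n5}} = {n0, n3, n4}
|Sat(AX (recv | busy))| = |{n0, n3, n4}| = 3.

3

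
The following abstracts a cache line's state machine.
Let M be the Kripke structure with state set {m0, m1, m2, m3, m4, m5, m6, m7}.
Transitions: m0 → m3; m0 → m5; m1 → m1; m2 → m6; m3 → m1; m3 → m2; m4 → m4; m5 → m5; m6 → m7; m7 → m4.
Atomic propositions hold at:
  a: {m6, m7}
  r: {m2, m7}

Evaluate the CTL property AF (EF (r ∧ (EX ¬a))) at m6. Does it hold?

Sat(¬a) = {m0, m1, m2, m3, m4, m5}
Sat(EX ¬a) = {s : some successor in {m0, m1, m2, m3, m4, m5}} = {m0, m1, m3, m4, m5, m7}
Sat(r ∧ (EX ¬a)) = {m7}
EF (r ∧ (EX ¬a)): least fixpoint, start Z0 = {m7}, add states with some successor in Z. Z1 = {m6, m7}; Z2 = {m2, m6, m7}; Z3 = {m2, m3, m6, m7}; Z4 = {m0, m2, m3, m6, m7}; fixed.
Sat(EF (r ∧ (EX ¬a))) = {m0, m2, m3, m6, m7}
AF (EF (r ∧ (EX ¬a))): least fixpoint, start Z0 = {m0, m2, m3, m6, m7}, add states with every successor in Z. Already a fixed point.
Sat(AF (EF (r ∧ (EX ¬a)))) = {m0, m2, m3, m6, m7}
m6 ∈ Sat(AF (EF (r ∧ (EX ¬a)))) = {m0, m2, m3, m6, m7}, so the formula holds at m6.

Yes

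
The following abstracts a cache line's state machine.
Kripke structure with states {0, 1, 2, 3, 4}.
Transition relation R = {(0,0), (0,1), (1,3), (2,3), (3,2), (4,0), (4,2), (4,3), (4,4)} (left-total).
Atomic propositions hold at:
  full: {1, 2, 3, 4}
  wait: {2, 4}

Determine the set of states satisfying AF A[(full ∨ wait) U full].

{1, 2, 3, 4}

Sat(full ∨ wait) = {1, 2, 3, 4}
A[(full ∨ wait) U full]: least fixpoint, start Z0 = Sat(full) = {1, 2, 3, 4}, add states in Sat(full ∨ wait) with every successor in Z. Already a fixed point.
Sat(A[(full ∨ wait) U full]) = {1, 2, 3, 4}
AF A[(full ∨ wait) U full]: least fixpoint, start Z0 = {1, 2, 3, 4}, add states with every successor in Z. Already a fixed point.
Sat(AF A[(full ∨ wait) U full]) = {1, 2, 3, 4}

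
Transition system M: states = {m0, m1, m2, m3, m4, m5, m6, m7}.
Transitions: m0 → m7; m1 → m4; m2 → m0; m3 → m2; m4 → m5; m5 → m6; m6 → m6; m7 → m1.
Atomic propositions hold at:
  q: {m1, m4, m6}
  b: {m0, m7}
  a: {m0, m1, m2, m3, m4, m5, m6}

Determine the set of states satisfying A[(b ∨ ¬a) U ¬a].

Sat(¬a) = {m7}
Sat(b ∨ ¬a) = {m0, m7}
A[(b ∨ ¬a) U ¬a]: least fixpoint, start Z0 = Sat(¬a) = {m7}, add states in Sat(b ∨ ¬a) with every successor in Z. Z1 = {m0, m7}; fixed.
Sat(A[(b ∨ ¬a) U ¬a]) = {m0, m7}

{m0, m7}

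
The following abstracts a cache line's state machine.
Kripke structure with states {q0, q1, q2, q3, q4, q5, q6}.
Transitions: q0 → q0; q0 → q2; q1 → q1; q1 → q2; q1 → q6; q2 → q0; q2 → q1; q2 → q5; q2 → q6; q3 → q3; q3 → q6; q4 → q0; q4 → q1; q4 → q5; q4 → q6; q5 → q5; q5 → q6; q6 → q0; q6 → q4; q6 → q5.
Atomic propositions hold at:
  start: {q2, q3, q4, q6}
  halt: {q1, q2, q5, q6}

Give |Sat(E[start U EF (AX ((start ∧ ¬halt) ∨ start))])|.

Sat(¬halt) = {q0, q3, q4}
Sat(start ∧ ¬halt) = {q3, q4}
Sat((start ∧ ¬halt) ∨ start) = {q2, q3, q4, q6}
Sat(AX ((start ∧ ¬halt) ∨ start)) = {s : every successor in {q2, q3, q4, q6}} = {q3}
EF (AX ((start ∧ ¬halt) ∨ start)): least fixpoint, start Z0 = {q3}, add states with some successor in Z. Already a fixed point.
Sat(EF (AX ((start ∧ ¬halt) ∨ start))) = {q3}
E[start U EF (AX ((start ∧ ¬halt) ∨ start))]: least fixpoint, start Z0 = Sat(EF (AX ((start ∧ ¬halt) ∨ start))) = {q3}, add states in Sat(start) with some successor in Z. Already a fixed point.
Sat(E[start U EF (AX ((start ∧ ¬halt) ∨ start))]) = {q3}
|Sat(E[start U EF (AX ((start ∧ ¬halt) ∨ start))])| = |{q3}| = 1.

1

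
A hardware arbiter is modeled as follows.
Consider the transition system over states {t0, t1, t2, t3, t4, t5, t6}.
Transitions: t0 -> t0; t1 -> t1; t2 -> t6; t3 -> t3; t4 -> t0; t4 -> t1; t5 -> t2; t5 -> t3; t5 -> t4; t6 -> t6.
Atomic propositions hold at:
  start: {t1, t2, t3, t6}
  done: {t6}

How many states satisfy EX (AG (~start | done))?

4

Sat(~start) = {t0, t4, t5}
Sat(~start | done) = {t0, t4, t5, t6}
AG (~start | done): greatest fixpoint, start Z0 = {t0, t4, t5, t6}, keep only states in Sat with every successor in Z. Z1 = {t0, t6}; fixed.
Sat(AG (~start | done)) = {t0, t6}
Sat(EX (AG (~start | done))) = {s : some successor in {t0, t6}} = {t0, t2, t4, t6}
|Sat(EX (AG (~start | done)))| = |{t0, t2, t4, t6}| = 4.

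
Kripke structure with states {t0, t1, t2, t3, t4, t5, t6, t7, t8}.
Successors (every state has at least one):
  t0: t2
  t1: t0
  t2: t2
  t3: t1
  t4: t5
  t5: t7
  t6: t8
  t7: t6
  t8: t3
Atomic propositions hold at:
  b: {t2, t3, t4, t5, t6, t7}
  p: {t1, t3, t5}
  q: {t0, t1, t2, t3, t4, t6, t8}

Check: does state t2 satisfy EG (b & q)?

Sat(b & q) = {t2, t3, t4, t6}
EG (b & q): greatest fixpoint, start Z0 = {t2, t3, t4, t6}, keep only states in Sat with some successor in Z. Z1 = {t2}; fixed.
Sat(EG (b & q)) = {t2}
t2 ∈ Sat(EG (b & q)) = {t2}, so the formula holds at t2.

Yes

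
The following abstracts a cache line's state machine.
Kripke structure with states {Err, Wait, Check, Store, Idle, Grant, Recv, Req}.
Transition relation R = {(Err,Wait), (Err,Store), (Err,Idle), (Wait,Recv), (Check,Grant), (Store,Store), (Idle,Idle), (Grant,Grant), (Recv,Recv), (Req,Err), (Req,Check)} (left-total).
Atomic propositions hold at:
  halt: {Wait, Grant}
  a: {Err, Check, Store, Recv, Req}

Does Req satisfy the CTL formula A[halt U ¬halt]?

Sat(¬halt) = {Err, Check, Store, Idle, Recv, Req}
A[halt U ¬halt]: least fixpoint, start Z0 = Sat(¬halt) = {Err, Check, Store, Idle, Recv, Req}, add states in Sat(halt) with every successor in Z. Z1 = {Err, Wait, Check, Store, Idle, Recv, Req}; fixed.
Sat(A[halt U ¬halt]) = {Err, Wait, Check, Store, Idle, Recv, Req}
Req ∈ Sat(A[halt U ¬halt]) = {Err, Wait, Check, Store, Idle, Recv, Req}, so the formula holds at Req.

Yes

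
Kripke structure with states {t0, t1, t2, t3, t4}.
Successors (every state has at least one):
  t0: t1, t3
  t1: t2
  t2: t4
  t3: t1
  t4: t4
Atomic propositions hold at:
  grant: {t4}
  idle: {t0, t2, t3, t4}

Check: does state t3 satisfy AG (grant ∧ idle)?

Sat(grant ∧ idle) = {t4}
AG (grant ∧ idle): greatest fixpoint, start Z0 = {t4}, keep only states in Sat with every successor in Z. Already a fixed point.
Sat(AG (grant ∧ idle)) = {t4}
t3 ∉ Sat(AG (grant ∧ idle)) = {t4}, so the formula does not hold at t3.

No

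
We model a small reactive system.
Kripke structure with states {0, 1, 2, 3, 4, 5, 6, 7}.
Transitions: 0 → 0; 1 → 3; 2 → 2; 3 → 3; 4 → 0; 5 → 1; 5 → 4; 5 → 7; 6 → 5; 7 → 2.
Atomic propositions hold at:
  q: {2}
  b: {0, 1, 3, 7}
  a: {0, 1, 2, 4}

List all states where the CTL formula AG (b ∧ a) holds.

Sat(b ∧ a) = {0, 1}
AG (b ∧ a): greatest fixpoint, start Z0 = {0, 1}, keep only states in Sat with every successor in Z. Z1 = {0}; fixed.
Sat(AG (b ∧ a)) = {0}

{0}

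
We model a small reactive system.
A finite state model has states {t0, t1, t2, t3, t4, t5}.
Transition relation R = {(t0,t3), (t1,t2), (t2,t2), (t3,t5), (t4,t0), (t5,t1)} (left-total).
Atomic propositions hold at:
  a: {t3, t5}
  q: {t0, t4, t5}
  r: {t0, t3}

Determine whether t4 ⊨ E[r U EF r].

Yes

EF r: least fixpoint, start Z0 = {t0, t3}, add states with some successor in Z. Z1 = {t0, t3, t4}; fixed.
Sat(EF r) = {t0, t3, t4}
E[r U EF r]: least fixpoint, start Z0 = Sat(EF r) = {t0, t3, t4}, add states in Sat(r) with some successor in Z. Already a fixed point.
Sat(E[r U EF r]) = {t0, t3, t4}
t4 ∈ Sat(E[r U EF r]) = {t0, t3, t4}, so the formula holds at t4.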